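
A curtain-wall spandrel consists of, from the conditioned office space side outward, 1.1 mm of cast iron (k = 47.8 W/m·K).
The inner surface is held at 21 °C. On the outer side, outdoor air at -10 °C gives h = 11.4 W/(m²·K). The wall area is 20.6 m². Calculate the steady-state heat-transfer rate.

Treating each layer as a thermal resistance in series:
R_cast iron = L/(kA) = 0.0011/(47.8×20.6) = 1.117×10^-6 K/W
R_outer film = 1/(h_o·A) = 1/(11.4×20.6) = 0.004258 K/W
R_total = 0.004259 K/W
Q = ΔT / R_total = 31 / 0.004259

Q ≈ 7280 W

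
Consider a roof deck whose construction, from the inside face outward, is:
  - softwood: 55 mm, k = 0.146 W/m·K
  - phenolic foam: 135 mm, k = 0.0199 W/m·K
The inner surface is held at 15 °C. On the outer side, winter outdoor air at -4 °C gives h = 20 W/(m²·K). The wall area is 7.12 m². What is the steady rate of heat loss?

Q ≈ 18.8 W

Model the wall as resistances in series:
R_softwood = L/(kA) = 0.055/(0.146×7.12) = 0.05291 K/W
R_phenolic foam = L/(kA) = 0.135/(0.0199×7.12) = 0.9528 K/W
R_outer film = 1/(h_o·A) = 1/(20×7.12) = 0.007022 K/W
R_total = 1.013 K/W
Q = ΔT / R_total = 19 / 1.013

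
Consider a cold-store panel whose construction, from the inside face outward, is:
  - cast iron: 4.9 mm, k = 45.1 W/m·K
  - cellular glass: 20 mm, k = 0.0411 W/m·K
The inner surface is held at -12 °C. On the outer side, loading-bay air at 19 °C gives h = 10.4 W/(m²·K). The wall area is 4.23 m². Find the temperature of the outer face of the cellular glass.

T ≈ 13.9 °C

Thermal resistances in series:
R_cast iron = L/(kA) = 0.0049/(45.1×4.23) = 2.568×10^-5 K/W
R_cellular glass = L/(kA) = 0.02/(0.0411×4.23) = 0.115 K/W
R_outer film = 1/(h_o·A) = 1/(10.4×4.23) = 0.02273 K/W
R_total = 0.1378 K/W;  Q = ΔT/R_total = 31/0.1378 = 225 W
T_interface = T_inner + Q·ΣR(inner→interface) = -12 + 225×0.1151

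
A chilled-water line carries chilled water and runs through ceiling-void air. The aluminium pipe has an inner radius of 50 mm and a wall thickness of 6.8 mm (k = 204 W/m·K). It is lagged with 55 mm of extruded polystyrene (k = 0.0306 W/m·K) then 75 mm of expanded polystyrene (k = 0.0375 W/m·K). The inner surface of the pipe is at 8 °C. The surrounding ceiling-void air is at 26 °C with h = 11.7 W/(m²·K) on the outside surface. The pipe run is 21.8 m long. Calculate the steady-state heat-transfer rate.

Per-layer cylindrical resistances, series-summed:
R_aluminium pipe wall = ln(56.8/50)/(2π×204×21.8) = 4.563×10^-6 K/W
R_extruded polystyrene = ln(111.8/56.8)/(2π×0.0306×21.8) = 0.1616 K/W
R_expanded polystyrene = ln(186.8/111.8)/(2π×0.0375×21.8) = 0.09994 K/W
R_outer film = 1/(h_o·2πr_oL) = 1/(11.7×2π×0.1868×21.8) = 0.00334 K/W
R_total = 0.2648 K/W
Q = ΔT/R_total = 18/0.2648

Q ≈ 68 W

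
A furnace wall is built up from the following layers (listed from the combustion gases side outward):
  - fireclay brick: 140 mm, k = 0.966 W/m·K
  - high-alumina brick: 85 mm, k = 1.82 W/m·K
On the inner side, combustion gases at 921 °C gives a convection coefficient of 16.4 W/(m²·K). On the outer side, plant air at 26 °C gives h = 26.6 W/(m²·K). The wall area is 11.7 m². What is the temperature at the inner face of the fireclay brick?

Treating each layer as a thermal resistance in series:
R_inner film = 1/(h_i·A) = 1/(16.4×11.7) = 0.005212 K/W
R_fireclay brick = L/(kA) = 0.14/(0.966×11.7) = 0.01239 K/W
R_high-alumina brick = L/(kA) = 0.085/(1.82×11.7) = 0.003992 K/W
R_outer film = 1/(h_o·A) = 1/(26.6×11.7) = 0.003213 K/W
R_total = 0.0248 K/W;  Q = ΔT/R_total = 895/0.0248 = 36080 W
T_interface = T_inner − Q·ΣR(inner→interface) = 921 − 36100×0.005212

T ≈ 733 °C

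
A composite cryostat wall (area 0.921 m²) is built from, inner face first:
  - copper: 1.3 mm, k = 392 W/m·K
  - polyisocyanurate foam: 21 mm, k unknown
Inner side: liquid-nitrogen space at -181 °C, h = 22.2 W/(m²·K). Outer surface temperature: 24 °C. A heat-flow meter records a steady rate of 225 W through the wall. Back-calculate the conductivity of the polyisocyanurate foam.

k ≈ 0.0264 W/(m·K)

Model the wall as resistances in series:
R_inner film = 1/(h_i·A) = 1/(22.2×0.921) = 0.04891 K/W
R_copper = L/(kA) = 0.0013/(392×0.921) = 3.601×10^-6 K/W
Sum of known resistances R_other = 0.04891 K/W
Total R = ΔT/Q = 205/225 = 0.9111 K/W
R_polyisocyanurate foam = R_total − R_other = 0.8622 K/W
k = L/(R·A) = 0.021/(0.8622×0.921)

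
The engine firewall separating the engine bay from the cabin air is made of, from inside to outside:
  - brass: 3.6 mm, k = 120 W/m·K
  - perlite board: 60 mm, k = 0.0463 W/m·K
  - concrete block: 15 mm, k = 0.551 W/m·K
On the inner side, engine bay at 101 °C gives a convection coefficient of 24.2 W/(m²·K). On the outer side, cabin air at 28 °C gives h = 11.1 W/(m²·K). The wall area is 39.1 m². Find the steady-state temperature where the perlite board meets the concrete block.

Model the wall as resistances in series:
R_inner film = 1/(h_i·A) = 1/(24.2×39.1) = 0.001057 K/W
R_brass = L/(kA) = 0.0036/(120×39.1) = 7.673×10^-7 K/W
R_perlite board = L/(kA) = 0.06/(0.0463×39.1) = 0.03314 K/W
R_concrete block = L/(kA) = 0.015/(0.551×39.1) = 6.962×10^-4 K/W
R_outer film = 1/(h_o·A) = 1/(11.1×39.1) = 0.002304 K/W
R_total = 0.0372 K/W;  Q = ΔT/R_total = 73/0.0372 = 1962 W
T_interface = T_inner − Q·ΣR(inner→interface) = 101 − 1960×0.0342

T ≈ 33.9 °C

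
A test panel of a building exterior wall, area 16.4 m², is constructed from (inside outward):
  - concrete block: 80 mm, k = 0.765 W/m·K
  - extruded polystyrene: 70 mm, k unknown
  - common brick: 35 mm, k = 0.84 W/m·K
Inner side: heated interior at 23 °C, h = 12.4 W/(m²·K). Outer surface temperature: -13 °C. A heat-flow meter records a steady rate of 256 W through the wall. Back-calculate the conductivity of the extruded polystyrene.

Using the resistance-network approach (series):
R_inner film = 1/(h_i·A) = 1/(12.4×16.4) = 0.004917 K/W
R_concrete block = L/(kA) = 0.08/(0.765×16.4) = 0.006377 K/W
R_common brick = L/(kA) = 0.035/(0.84×16.4) = 0.002541 K/W
Sum of known resistances R_other = 0.01383 K/W
Total R = ΔT/Q = 36/256 = 0.1406 K/W
R_extruded polystyrene = R_total − R_other = 0.1268 K/W
k = L/(R·A) = 0.07/(0.1268×16.4)

k ≈ 0.0337 W/(m·K)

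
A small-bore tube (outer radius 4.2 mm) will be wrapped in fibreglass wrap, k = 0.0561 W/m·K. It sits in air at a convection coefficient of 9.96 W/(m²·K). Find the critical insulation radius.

r_cr ≈ 5.63 mm

For a cylinder r_cr = k/h = 0.0561/9.96
r_cr = 5.63 mm; since the bare radius (4.2 mm) is below r_cr, adding a thin layer of insulation will *increase* heat loss.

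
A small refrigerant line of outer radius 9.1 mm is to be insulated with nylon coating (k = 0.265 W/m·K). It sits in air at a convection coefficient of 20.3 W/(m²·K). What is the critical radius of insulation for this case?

r_cr ≈ 13.1 mm

For a cylinder r_cr = k/h = 0.265/20.3
r_cr = 13.1 mm; since the bare radius (9.1 mm) is below r_cr, adding a thin layer of insulation will *increase* heat loss.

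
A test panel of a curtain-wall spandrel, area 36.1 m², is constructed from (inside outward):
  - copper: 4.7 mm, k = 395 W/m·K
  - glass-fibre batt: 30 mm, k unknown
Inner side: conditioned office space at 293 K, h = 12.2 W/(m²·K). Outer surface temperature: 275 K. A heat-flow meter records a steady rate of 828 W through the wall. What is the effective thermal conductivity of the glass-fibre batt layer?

Using the resistance-network approach (series):
R_inner film = 1/(h_i·A) = 1/(12.2×36.1) = 0.002271 K/W
R_copper = L/(kA) = 0.0047/(395×36.1) = 3.296×10^-7 K/W
Sum of known resistances R_other = 0.002271 K/W
Total R = ΔT/Q = 18/828 = 0.02174 K/W
R_glass-fibre batt = R_total − R_other = 0.01947 K/W
k = L/(R·A) = 0.03/(0.01947×36.1)

k ≈ 0.0427 W/(m·K)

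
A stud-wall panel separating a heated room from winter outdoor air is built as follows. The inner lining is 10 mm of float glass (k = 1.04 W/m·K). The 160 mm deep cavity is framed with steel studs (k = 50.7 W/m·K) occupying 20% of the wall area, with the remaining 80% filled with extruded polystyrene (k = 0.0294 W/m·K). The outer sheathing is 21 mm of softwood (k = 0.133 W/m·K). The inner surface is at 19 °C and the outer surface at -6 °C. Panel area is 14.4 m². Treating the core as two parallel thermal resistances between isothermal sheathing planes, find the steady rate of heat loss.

Sheathing layers in series; stud and cavity paths in parallel between them.
R_inner = 0.01/(1.04×14.4) = 6.677×10^-4 K/W
R_stud  = 0.16/(50.7×0.2×14.4) = 0.001096 K/W
R_cav   = 0.16/(0.0294×0.8×14.4) = 0.4724 K/W
1/R_core = 1/R_stud + 1/R_cav → R_core = 0.001093 K/W
R_outer = 0.021/(0.133×14.4) = 0.01096 K/W
R_total = 0.01273 K/W
Q = ΔT/R_total = 25/0.01273

Q ≈ 1960 W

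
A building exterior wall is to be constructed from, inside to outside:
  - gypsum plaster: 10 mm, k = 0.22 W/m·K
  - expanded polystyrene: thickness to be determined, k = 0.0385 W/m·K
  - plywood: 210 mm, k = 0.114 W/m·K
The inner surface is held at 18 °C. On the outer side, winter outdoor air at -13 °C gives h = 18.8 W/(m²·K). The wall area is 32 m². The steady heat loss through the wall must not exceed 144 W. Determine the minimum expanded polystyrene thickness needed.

L ≈ 191 mm

Model the wall as resistances in series:
R_gypsum plaster = L/(kA) = 0.01/(0.22×32) = 0.00142 K/W
R_plywood = L/(kA) = 0.21/(0.114×32) = 0.05757 K/W
R_outer film = 1/(h_o·A) = 1/(18.8×32) = 0.001662 K/W
Sum of the known resistances R_other = 0.06065 K/W
Required total resistance R_tot = ΔT/Q_allow = 31/144 = 0.2153 K/W
R_expanded polystyrene = R_tot − R_other = 0.1546 K/W
L = R·k·A = 0.1546×0.0385×32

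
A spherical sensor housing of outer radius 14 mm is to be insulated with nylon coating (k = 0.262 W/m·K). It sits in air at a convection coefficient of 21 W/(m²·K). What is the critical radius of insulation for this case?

r_cr ≈ 25 mm

For a sphere r_cr = 2k/h = 2×0.262/21
r_cr = 25 mm; since the bare radius (14 mm) is below r_cr, adding a thin layer of insulation will *increase* heat loss.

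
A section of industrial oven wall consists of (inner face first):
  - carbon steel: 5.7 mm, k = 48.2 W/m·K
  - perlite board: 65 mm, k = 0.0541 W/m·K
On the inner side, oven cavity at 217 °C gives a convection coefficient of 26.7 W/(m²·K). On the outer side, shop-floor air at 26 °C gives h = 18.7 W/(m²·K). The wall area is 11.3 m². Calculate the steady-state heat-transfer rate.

Q ≈ 1670 W

Treating each layer as a thermal resistance in series:
R_inner film = 1/(h_i·A) = 1/(26.7×11.3) = 0.003314 K/W
R_carbon steel = L/(kA) = 0.0057/(48.2×11.3) = 1.047×10^-5 K/W
R_perlite board = L/(kA) = 0.065/(0.0541×11.3) = 0.1063 K/W
R_outer film = 1/(h_o·A) = 1/(18.7×11.3) = 0.004732 K/W
R_total = 0.1144 K/W
Q = ΔT / R_total = 191 / 0.1144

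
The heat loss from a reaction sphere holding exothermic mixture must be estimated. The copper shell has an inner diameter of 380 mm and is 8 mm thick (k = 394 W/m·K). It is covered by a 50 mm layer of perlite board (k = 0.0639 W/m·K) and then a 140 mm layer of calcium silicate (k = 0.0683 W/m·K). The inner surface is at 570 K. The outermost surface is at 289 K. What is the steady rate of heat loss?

Q ≈ 94.8 W

Spherical conduction: R = (1/r_in − 1/r_out)/(4πk) per layer; series-sum.
R_copper shell = (1/0.19 − 1/0.198)/(4π×394) = 4.295×10^-5 K/W
R_perlite board = (1/0.198 − 1/0.248)/(4π×0.0639) = 1.268 K/W
R_calcium silicate = (1/0.248 − 1/0.388)/(4π×0.0683) = 1.695 K/W
R_total = 2.963 K/W
Q = ΔT/R_total = 281/2.963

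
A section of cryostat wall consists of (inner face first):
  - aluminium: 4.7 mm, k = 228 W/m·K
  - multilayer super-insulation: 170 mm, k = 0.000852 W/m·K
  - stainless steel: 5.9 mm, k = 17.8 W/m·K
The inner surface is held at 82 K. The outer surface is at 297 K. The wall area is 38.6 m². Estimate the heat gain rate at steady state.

Q ≈ 41.6 W

Thermal resistances in series:
R_aluminium = L/(kA) = 0.0047/(228×38.6) = 5.34×10^-7 K/W
R_multilayer super-insulation = L/(kA) = 0.17/(0.000852×38.6) = 5.169 K/W
R_stainless steel = L/(kA) = 0.0059/(17.8×38.6) = 8.587×10^-6 K/W
R_total = 5.169 K/W
Q = ΔT / R_total = 215 / 5.169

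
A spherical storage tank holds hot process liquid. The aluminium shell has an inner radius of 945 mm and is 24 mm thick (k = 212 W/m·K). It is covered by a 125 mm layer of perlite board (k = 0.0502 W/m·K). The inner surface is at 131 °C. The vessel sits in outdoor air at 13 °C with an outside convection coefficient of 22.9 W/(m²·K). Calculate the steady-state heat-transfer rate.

Radial (spherical) resistances in series:
R_aluminium shell = (1/0.945 − 1/0.969)/(4π×212) = 9.838×10^-6 K/W
R_perlite board = (1/0.969 − 1/1.094)/(4π×0.0502) = 0.1869 K/W
R_outer film = 1/(h·4πr_o²) = 1/(22.9×4π×1.094²) = 0.002903 K/W
R_total = 0.1898 K/W
Q = ΔT/R_total = 118/0.1898

Q ≈ 622 W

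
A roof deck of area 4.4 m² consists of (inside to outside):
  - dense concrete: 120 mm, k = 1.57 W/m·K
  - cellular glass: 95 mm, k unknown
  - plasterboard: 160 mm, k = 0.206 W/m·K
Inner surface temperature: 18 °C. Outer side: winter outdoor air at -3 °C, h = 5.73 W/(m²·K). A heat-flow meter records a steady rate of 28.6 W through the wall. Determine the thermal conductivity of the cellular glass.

Series thermal resistances:
R_dense concrete = L/(kA) = 0.12/(1.57×4.4) = 0.01737 K/W
R_plasterboard = L/(kA) = 0.16/(0.206×4.4) = 0.1765 K/W
R_outer film = 1/(h_o·A) = 1/(5.73×4.4) = 0.03966 K/W
Sum of known resistances R_other = 0.2336 K/W
Total R = ΔT/Q = 21/28.6 = 0.7343 K/W
R_cellular glass = R_total − R_other = 0.5007 K/W
k = L/(R·A) = 0.095/(0.5007×4.4)

k ≈ 0.0431 W/(m·K)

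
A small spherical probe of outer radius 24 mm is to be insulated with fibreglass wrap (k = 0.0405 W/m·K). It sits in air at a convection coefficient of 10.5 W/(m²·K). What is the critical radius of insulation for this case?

For a sphere r_cr = 2k/h = 2×0.0405/10.5
r_cr = 7.71 mm; since the bare radius (24 mm) is above r_cr, any added insulation will reduce heat loss.

r_cr ≈ 7.71 mm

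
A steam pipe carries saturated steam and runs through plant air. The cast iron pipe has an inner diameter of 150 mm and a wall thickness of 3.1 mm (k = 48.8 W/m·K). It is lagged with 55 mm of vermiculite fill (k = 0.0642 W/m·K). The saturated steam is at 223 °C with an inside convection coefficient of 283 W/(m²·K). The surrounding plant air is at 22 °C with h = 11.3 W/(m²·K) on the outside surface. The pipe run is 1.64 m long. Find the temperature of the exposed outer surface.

T ≈ 36.8 °C

Per-layer cylindrical resistances, series-summed:
R_inner film = 1/(h_i·2πr₁L) = 1/(283×2π×0.075×1.64) = 0.004572 K/W
R_cast iron pipe wall = ln(78.1/75)/(2π×48.8×1.64) = 8.054×10^-5 K/W
R_vermiculite fill = ln(133.1/78.1)/(2π×0.0642×1.64) = 0.8059 K/W
R_outer film = 1/(h_o·2πr_oL) = 1/(11.3×2π×0.1331×1.64) = 0.06452 K/W
R_total = 0.875 K/W
Q = ΔT/R_total = 201/0.875
Q = 230 W
T_interface = T_inner − Q·ΣR(inner→interface) = 223 − 230×0.8105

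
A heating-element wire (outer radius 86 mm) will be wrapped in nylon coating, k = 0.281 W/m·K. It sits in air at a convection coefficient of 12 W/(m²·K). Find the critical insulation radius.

For a cylinder r_cr = k/h = 0.281/12
r_cr = 23.4 mm; since the bare radius (86 mm) is above r_cr, any added insulation will reduce heat loss.

r_cr ≈ 23.4 mm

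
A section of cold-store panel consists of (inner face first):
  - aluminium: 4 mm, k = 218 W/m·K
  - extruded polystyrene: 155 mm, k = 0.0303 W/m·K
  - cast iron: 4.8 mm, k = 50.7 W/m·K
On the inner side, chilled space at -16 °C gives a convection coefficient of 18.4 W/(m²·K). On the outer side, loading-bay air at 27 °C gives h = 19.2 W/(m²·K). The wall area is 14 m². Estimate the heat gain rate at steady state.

Q ≈ 115 W

Using the resistance-network approach (series):
R_inner film = 1/(h_i·A) = 1/(18.4×14) = 0.003882 K/W
R_aluminium = L/(kA) = 0.004/(218×14) = 1.311×10^-6 K/W
R_extruded polystyrene = L/(kA) = 0.155/(0.0303×14) = 0.3654 K/W
R_cast iron = L/(kA) = 0.0048/(50.7×14) = 6.762×10^-6 K/W
R_outer film = 1/(h_o·A) = 1/(19.2×14) = 0.00372 K/W
R_total = 0.373 K/W
Q = ΔT / R_total = 43 / 0.373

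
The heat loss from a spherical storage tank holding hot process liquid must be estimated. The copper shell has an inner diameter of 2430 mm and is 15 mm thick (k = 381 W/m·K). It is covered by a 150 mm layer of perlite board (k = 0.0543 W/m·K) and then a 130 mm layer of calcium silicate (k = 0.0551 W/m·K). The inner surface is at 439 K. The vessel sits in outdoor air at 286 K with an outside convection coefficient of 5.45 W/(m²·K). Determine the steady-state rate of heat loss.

Q ≈ 677 W

Radial (spherical) resistances in series:
R_copper shell = (1/1.215 − 1/1.23)/(4π×381) = 2.096×10^-6 K/W
R_perlite board = (1/1.23 − 1/1.38)/(4π×0.0543) = 0.1295 K/W
R_calcium silicate = (1/1.38 − 1/1.51)/(4π×0.0551) = 0.0901 K/W
R_outer film = 1/(h·4πr_o²) = 1/(5.45×4π×1.51²) = 0.006404 K/W
R_total = 0.226 K/W
Q = ΔT/R_total = 153/0.226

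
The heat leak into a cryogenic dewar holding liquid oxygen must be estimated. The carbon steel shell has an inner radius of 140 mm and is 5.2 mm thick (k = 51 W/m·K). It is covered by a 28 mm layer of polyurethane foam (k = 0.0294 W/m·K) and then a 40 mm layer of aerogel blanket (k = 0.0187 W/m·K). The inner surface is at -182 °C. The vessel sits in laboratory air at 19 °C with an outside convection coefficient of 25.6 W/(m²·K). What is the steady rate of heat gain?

Spherical conduction: R = (1/r_in − 1/r_out)/(4πk) per layer; series-sum.
R_carbon steel shell = (1/0.14 − 1/0.1452)/(4π×51) = 3.991×10^-4 K/W
R_polyurethane foam = (1/0.1452 − 1/0.1732)/(4π×0.0294) = 3.014 K/W
R_aerogel blanket = (1/0.1732 − 1/0.2132)/(4π×0.0187) = 4.61 K/W
R_outer film = 1/(h·4πr_o²) = 1/(25.6×4π×0.2132²) = 0.06839 K/W
R_total = 7.692 K/W
Q = ΔT/R_total = 201/7.692

Q ≈ 26.1 W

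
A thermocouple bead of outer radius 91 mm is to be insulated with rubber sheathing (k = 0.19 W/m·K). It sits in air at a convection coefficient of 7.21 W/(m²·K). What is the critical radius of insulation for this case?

For a sphere r_cr = 2k/h = 2×0.19/7.21
r_cr = 52.7 mm; since the bare radius (91 mm) is above r_cr, any added insulation will reduce heat loss.

r_cr ≈ 52.7 mm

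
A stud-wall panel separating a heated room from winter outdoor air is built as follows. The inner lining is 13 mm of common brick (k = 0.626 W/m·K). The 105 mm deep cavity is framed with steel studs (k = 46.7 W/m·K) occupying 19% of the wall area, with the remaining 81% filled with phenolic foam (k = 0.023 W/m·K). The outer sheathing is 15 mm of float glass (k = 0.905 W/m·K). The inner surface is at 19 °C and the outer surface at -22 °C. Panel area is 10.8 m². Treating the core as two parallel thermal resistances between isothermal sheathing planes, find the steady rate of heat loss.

Sheathing layers in series; stud and cavity paths in parallel between them.
R_inner = 0.013/(0.626×10.8) = 0.001923 K/W
R_stud  = 0.105/(46.7×0.19×10.8) = 0.001096 K/W
R_cav   = 0.105/(0.023×0.81×10.8) = 0.5219 K/W
1/R_core = 1/R_stud + 1/R_cav → R_core = 0.001093 K/W
R_outer = 0.015/(0.905×10.8) = 0.001535 K/W
R_total = 0.004551 K/W
Q = ΔT/R_total = 41/0.004551

Q ≈ 9010 W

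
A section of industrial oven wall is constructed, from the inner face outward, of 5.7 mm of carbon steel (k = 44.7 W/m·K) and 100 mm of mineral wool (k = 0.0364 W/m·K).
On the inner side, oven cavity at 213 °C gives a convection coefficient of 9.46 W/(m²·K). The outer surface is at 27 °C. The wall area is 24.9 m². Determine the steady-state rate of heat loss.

Series thermal resistances:
R_inner film = 1/(h_i·A) = 1/(9.46×24.9) = 0.004245 K/W
R_carbon steel = L/(kA) = 0.0057/(44.7×24.9) = 5.121×10^-6 K/W
R_mineral wool = L/(kA) = 0.1/(0.0364×24.9) = 0.1103 K/W
R_total = 0.1146 K/W
Q = ΔT / R_total = 186 / 0.1146

Q ≈ 1620 W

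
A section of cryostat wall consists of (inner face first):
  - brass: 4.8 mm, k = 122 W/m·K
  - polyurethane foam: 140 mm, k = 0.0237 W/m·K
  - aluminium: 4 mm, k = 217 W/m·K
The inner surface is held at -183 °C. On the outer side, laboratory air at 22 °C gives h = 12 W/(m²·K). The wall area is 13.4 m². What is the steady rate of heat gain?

Series thermal resistances:
R_brass = L/(kA) = 0.0048/(122×13.4) = 2.936×10^-6 K/W
R_polyurethane foam = L/(kA) = 0.14/(0.0237×13.4) = 0.4408 K/W
R_aluminium = L/(kA) = 0.004/(217×13.4) = 1.376×10^-6 K/W
R_outer film = 1/(h_o·A) = 1/(12×13.4) = 0.006219 K/W
R_total = 0.4471 K/W
Q = ΔT / R_total = 205 / 0.4471

Q ≈ 459 W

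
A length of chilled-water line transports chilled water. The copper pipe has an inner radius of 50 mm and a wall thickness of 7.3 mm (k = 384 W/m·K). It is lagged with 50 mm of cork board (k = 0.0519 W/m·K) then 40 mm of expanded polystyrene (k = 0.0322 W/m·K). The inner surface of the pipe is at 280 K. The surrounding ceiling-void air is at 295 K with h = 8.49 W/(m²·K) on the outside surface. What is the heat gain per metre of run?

Cylindrical conduction, so R = ln(r₂/r₁)/(2πkL) per layer, in series:
R_copper pipe wall = ln(57.3/50)/(2π×384×1) = 5.648×10^-5 K/W
R_cork board = ln(107.3/57.3)/(2π×0.0519×1) = 1.924 K/W
R_expanded polystyrene = ln(147.3/107.3)/(2π×0.0322×1) = 1.566 K/W
R_outer film = 1/(h_o·2πr_oL) = 1/(8.49×2π×0.1473×1) = 0.1273 K/W
R_total = 3.617 K/W
Q = ΔT/R_total = 15/3.617

q′ ≈ 4.15 W/m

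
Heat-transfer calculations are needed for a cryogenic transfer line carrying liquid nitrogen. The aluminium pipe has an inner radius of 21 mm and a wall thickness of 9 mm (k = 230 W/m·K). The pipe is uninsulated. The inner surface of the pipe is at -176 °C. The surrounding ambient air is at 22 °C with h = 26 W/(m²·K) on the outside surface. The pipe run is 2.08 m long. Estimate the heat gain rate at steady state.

Q ≈ 2020 W

For a radial system each layer contributes R = ln(r_out/r_in)/(2πkL); films add R = 1/(hA).
R_aluminium pipe wall = ln(30/21)/(2π×230×2.08) = 1.187×10^-4 K/W
R_outer film = 1/(h_o·2πr_oL) = 1/(26×2π×0.03×2.08) = 0.0981 K/W
R_total = 0.09822 K/W
Q = ΔT/R_total = 198/0.09822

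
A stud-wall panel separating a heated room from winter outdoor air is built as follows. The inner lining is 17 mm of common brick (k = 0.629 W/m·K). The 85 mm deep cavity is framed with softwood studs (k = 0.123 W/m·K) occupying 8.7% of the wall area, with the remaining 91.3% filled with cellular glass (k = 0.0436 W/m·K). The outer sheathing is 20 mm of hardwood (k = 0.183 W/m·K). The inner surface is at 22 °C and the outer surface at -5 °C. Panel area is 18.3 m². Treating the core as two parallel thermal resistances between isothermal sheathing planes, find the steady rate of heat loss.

Sheathing layers in series; stud and cavity paths in parallel between them.
R_inner = 0.017/(0.629×18.3) = 0.001477 K/W
R_stud  = 0.085/(0.123×0.087×18.3) = 0.4341 K/W
R_cav   = 0.085/(0.0436×0.913×18.3) = 0.1167 K/W
1/R_core = 1/R_stud + 1/R_cav → R_core = 0.09196 K/W
R_outer = 0.02/(0.183×18.3) = 0.005972 K/W
R_total = 0.09941 K/W
Q = ΔT/R_total = 27/0.09941

Q ≈ 272 W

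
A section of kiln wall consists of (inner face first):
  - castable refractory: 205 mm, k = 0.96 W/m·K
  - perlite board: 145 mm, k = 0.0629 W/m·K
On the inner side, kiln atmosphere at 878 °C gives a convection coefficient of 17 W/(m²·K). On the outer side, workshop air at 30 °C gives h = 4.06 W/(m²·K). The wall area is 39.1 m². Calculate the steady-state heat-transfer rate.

Thermal resistances in series:
R_inner film = 1/(h_i·A) = 1/(17×39.1) = 0.001504 K/W
R_castable refractory = L/(kA) = 0.205/(0.96×39.1) = 0.005461 K/W
R_perlite board = L/(kA) = 0.145/(0.0629×39.1) = 0.05896 K/W
R_outer film = 1/(h_o·A) = 1/(4.06×39.1) = 0.006299 K/W
R_total = 0.07222 K/W
Q = ΔT / R_total = 848 / 0.07222

Q ≈ 11700 W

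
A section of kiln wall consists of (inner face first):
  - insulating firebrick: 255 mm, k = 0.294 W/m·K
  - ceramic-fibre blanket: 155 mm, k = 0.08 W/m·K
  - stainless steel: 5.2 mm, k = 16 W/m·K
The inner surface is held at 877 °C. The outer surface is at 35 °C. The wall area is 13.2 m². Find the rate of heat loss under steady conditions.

Model the wall as resistances in series:
R_insulating firebrick = L/(kA) = 0.255/(0.294×13.2) = 0.06571 K/W
R_ceramic-fibre blanket = L/(kA) = 0.155/(0.08×13.2) = 0.1468 K/W
R_stainless steel = L/(kA) = 0.0052/(16×13.2) = 2.462×10^-5 K/W
R_total = 0.2125 K/W
Q = ΔT / R_total = 842 / 0.2125

Q ≈ 3960 W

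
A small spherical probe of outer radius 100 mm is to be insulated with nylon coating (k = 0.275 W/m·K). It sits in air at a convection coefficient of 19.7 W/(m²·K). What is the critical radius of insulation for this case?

For a sphere r_cr = 2k/h = 2×0.275/19.7
r_cr = 27.9 mm; since the bare radius (100 mm) is above r_cr, any added insulation will reduce heat loss.

r_cr ≈ 27.9 mm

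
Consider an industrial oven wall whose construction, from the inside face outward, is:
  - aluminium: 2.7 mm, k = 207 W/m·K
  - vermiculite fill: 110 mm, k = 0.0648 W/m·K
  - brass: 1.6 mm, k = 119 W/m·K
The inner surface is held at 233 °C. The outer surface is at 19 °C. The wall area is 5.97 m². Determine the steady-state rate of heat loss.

Q ≈ 753 W

Series thermal resistances:
R_aluminium = L/(kA) = 0.0027/(207×5.97) = 2.185×10^-6 K/W
R_vermiculite fill = L/(kA) = 0.11/(0.0648×5.97) = 0.2843 K/W
R_brass = L/(kA) = 0.0016/(119×5.97) = 2.252×10^-6 K/W
R_total = 0.2843 K/W
Q = ΔT / R_total = 214 / 0.2843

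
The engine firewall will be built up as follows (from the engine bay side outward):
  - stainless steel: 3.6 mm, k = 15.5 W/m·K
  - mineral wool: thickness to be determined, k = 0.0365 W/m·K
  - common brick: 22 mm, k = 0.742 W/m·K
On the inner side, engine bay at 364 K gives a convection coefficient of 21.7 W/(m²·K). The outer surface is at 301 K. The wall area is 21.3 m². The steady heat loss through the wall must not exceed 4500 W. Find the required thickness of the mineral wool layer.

Thermal resistances in series:
R_inner film = 1/(h_i·A) = 1/(21.7×21.3) = 0.002164 K/W
R_stainless steel = L/(kA) = 0.0036/(15.5×21.3) = 1.09×10^-5 K/W
R_common brick = L/(kA) = 0.022/(0.742×21.3) = 0.001392 K/W
Sum of the known resistances R_other = 0.003566 K/W
Required total resistance R_tot = ΔT/Q_allow = 63/4500 = 0.014 K/W
R_mineral wool = R_tot − R_other = 0.01043 K/W
L = R·k·A = 0.01043×0.0365×21.3

L ≈ 8.11 mm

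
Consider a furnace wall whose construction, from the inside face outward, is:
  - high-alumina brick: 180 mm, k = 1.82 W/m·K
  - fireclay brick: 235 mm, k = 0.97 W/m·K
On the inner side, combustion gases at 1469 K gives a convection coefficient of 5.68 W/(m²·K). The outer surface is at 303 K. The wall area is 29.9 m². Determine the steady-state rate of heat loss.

Model the wall as resistances in series:
R_inner film = 1/(h_i·A) = 1/(5.68×29.9) = 0.005888 K/W
R_high-alumina brick = L/(kA) = 0.18/(1.82×29.9) = 0.003308 K/W
R_fireclay brick = L/(kA) = 0.235/(0.97×29.9) = 0.008103 K/W
R_total = 0.0173 K/W
Q = ΔT / R_total = 1166 / 0.0173

Q ≈ 67400 W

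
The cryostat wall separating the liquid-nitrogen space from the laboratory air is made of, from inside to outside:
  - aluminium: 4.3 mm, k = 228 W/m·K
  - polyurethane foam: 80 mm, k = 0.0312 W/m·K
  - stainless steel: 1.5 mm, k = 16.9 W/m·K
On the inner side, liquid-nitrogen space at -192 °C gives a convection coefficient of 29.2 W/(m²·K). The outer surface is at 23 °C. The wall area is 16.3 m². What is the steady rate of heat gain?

Q ≈ 1350 W

Treating each layer as a thermal resistance in series:
R_inner film = 1/(h_i·A) = 1/(29.2×16.3) = 0.002101 K/W
R_aluminium = L/(kA) = 0.0043/(228×16.3) = 1.157×10^-6 K/W
R_polyurethane foam = L/(kA) = 0.08/(0.0312×16.3) = 0.1573 K/W
R_stainless steel = L/(kA) = 0.0015/(16.9×16.3) = 5.445×10^-6 K/W
R_total = 0.1594 K/W
Q = ΔT / R_total = 215 / 0.1594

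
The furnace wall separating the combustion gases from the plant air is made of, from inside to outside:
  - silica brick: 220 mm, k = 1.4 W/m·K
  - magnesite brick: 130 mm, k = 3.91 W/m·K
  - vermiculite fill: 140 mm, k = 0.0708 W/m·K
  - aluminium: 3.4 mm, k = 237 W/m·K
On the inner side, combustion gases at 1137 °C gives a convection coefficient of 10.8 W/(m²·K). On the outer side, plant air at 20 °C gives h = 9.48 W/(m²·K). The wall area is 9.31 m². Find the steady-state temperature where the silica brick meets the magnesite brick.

Series thermal resistances:
R_inner film = 1/(h_i·A) = 1/(10.8×9.31) = 0.009945 K/W
R_silica brick = L/(kA) = 0.22/(1.4×9.31) = 0.01688 K/W
R_magnesite brick = L/(kA) = 0.13/(3.91×9.31) = 0.003571 K/W
R_vermiculite fill = L/(kA) = 0.14/(0.0708×9.31) = 0.2124 K/W
R_aluminium = L/(kA) = 0.0034/(237×9.31) = 1.541×10^-6 K/W
R_outer film = 1/(h_o·A) = 1/(9.48×9.31) = 0.01133 K/W
R_total = 0.2541 K/W;  Q = ΔT/R_total = 1117/0.2541 = 4396 W
T_interface = T_inner − Q·ΣR(inner→interface) = 1137 − 4400×0.02682

T ≈ 1020 °C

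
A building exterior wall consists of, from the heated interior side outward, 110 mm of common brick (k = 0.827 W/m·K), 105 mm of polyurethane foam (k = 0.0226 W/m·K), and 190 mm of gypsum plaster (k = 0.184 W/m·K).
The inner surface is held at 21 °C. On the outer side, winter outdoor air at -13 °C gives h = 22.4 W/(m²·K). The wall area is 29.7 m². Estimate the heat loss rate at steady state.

Treating each layer as a thermal resistance in series:
R_common brick = L/(kA) = 0.11/(0.827×29.7) = 0.004478 K/W
R_polyurethane foam = L/(kA) = 0.105/(0.0226×29.7) = 0.1564 K/W
R_gypsum plaster = L/(kA) = 0.19/(0.184×29.7) = 0.03477 K/W
R_outer film = 1/(h_o·A) = 1/(22.4×29.7) = 0.001503 K/W
R_total = 0.1972 K/W
Q = ΔT / R_total = 34 / 0.1972

Q ≈ 172 W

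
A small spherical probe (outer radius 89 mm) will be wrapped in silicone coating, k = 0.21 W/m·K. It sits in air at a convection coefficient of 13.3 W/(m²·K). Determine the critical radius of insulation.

r_cr ≈ 31.6 mm

For a sphere r_cr = 2k/h = 2×0.21/13.3
r_cr = 31.6 mm; since the bare radius (89 mm) is above r_cr, any added insulation will reduce heat loss.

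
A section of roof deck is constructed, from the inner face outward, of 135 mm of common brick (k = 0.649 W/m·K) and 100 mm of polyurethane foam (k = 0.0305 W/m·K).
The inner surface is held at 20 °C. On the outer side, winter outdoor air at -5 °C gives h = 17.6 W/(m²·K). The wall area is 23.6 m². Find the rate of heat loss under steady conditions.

Treating each layer as a thermal resistance in series:
R_common brick = L/(kA) = 0.135/(0.649×23.6) = 0.008814 K/W
R_polyurethane foam = L/(kA) = 0.1/(0.0305×23.6) = 0.1389 K/W
R_outer film = 1/(h_o·A) = 1/(17.6×23.6) = 0.002408 K/W
R_total = 0.1501 K/W
Q = ΔT / R_total = 25 / 0.1501

Q ≈ 167 W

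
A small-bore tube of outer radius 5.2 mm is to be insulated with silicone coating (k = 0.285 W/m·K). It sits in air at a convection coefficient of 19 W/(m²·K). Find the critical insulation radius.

r_cr ≈ 15 mm

For a cylinder r_cr = k/h = 0.285/19
r_cr = 15 mm; since the bare radius (5.2 mm) is below r_cr, adding a thin layer of insulation will *increase* heat loss.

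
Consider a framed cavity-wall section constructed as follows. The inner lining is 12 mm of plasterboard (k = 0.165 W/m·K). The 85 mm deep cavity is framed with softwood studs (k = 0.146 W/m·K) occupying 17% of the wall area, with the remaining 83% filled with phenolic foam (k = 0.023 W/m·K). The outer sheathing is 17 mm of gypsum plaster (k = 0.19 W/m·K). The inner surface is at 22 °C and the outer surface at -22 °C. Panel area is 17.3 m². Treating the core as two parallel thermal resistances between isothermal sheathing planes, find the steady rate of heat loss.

Q ≈ 363 W

Sheathing layers in series; stud and cavity paths in parallel between them.
R_inner = 0.012/(0.165×17.3) = 0.004204 K/W
R_stud  = 0.085/(0.146×0.17×17.3) = 0.198 K/W
R_cav   = 0.085/(0.023×0.83×17.3) = 0.2574 K/W
1/R_core = 1/R_stud + 1/R_cav → R_core = 0.1119 K/W
R_outer = 0.017/(0.19×17.3) = 0.005172 K/W
R_total = 0.1213 K/W
Q = ΔT/R_total = 44/0.1213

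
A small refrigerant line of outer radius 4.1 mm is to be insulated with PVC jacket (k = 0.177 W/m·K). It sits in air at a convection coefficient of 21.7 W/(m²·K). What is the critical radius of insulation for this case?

For a cylinder r_cr = k/h = 0.177/21.7
r_cr = 8.16 mm; since the bare radius (4.1 mm) is below r_cr, adding a thin layer of insulation will *increase* heat loss.

r_cr ≈ 8.16 mm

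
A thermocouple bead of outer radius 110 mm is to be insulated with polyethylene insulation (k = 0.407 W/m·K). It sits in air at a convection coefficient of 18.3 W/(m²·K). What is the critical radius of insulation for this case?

r_cr ≈ 44.5 mm

For a sphere r_cr = 2k/h = 2×0.407/18.3
r_cr = 44.5 mm; since the bare radius (110 mm) is above r_cr, any added insulation will reduce heat loss.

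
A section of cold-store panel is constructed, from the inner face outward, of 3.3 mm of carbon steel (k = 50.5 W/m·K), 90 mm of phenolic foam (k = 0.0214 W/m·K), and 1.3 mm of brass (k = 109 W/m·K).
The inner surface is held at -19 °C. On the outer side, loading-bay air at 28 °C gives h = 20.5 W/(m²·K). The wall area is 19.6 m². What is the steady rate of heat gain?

Using the resistance-network approach (series):
R_carbon steel = L/(kA) = 0.0033/(50.5×19.6) = 3.334×10^-6 K/W
R_phenolic foam = L/(kA) = 0.09/(0.0214×19.6) = 0.2146 K/W
R_brass = L/(kA) = 0.0013/(109×19.6) = 6.085×10^-7 K/W
R_outer film = 1/(h_o·A) = 1/(20.5×19.6) = 0.002489 K/W
R_total = 0.2171 K/W
Q = ΔT / R_total = 47 / 0.2171

Q ≈ 217 W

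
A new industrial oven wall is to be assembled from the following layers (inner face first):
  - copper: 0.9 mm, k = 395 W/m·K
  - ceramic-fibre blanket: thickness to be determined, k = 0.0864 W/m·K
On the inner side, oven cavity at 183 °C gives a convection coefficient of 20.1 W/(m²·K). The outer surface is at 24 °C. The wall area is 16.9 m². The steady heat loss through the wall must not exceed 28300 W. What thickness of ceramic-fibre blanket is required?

L ≈ 3.91 mm

Series thermal resistances:
R_inner film = 1/(h_i·A) = 1/(20.1×16.9) = 0.002944 K/W
R_copper = L/(kA) = 0.0009/(395×16.9) = 1.348×10^-7 K/W
Sum of the known resistances R_other = 0.002944 K/W
Required total resistance R_tot = ΔT/Q_allow = 159/28300 = 0.005618 K/W
R_ceramic-fibre blanket = R_tot − R_other = 0.002674 K/W
L = R·k·A = 0.002674×0.0864×16.9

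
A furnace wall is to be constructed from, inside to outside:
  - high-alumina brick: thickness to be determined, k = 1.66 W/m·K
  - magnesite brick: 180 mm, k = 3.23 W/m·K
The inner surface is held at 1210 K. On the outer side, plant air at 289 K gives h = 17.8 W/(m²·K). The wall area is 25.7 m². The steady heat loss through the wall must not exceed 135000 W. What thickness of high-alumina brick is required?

L ≈ 105 mm

Treating each layer as a thermal resistance in series:
R_magnesite brick = L/(kA) = 0.18/(3.23×25.7) = 0.002168 K/W
R_outer film = 1/(h_o·A) = 1/(17.8×25.7) = 0.002186 K/W
Sum of the known resistances R_other = 0.004354 K/W
Required total resistance R_tot = ΔT/Q_allow = 921/135000 = 0.006822 K/W
R_high-alumina brick = R_tot − R_other = 0.002468 K/W
L = R·k·A = 0.002468×1.66×25.7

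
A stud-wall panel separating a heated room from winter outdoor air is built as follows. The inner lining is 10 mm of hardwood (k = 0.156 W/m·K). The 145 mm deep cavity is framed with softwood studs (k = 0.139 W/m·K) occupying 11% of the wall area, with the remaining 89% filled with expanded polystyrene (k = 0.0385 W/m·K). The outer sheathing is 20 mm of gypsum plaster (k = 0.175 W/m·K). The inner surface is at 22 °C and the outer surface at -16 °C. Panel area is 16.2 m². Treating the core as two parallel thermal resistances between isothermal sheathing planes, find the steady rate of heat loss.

Sheathing layers in series; stud and cavity paths in parallel between them.
R_inner = 0.01/(0.156×16.2) = 0.003957 K/W
R_stud  = 0.145/(0.139×0.11×16.2) = 0.5854 K/W
R_cav   = 0.145/(0.0385×0.89×16.2) = 0.2612 K/W
1/R_core = 1/R_stud + 1/R_cav → R_core = 0.1806 K/W
R_outer = 0.02/(0.175×16.2) = 0.007055 K/W
R_total = 0.1916 K/W
Q = ΔT/R_total = 38/0.1916

Q ≈ 198 W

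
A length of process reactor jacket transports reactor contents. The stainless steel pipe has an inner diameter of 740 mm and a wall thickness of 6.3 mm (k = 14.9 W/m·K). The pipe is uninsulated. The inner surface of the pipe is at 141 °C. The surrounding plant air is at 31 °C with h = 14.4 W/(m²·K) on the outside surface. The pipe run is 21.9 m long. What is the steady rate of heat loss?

Q ≈ 81500 W

Radial resistances (cylindrical: R_cond = ln(r_o/r_i)/(2πkL), R_conv = 1/(h·2πrL)):
R_stainless steel pipe wall = ln(376.3/370)/(2π×14.9×21.9) = 8.235×10^-6 K/W
R_outer film = 1/(h_o·2πr_oL) = 1/(14.4×2π×0.3763×21.9) = 0.001341 K/W
R_total = 0.001349 K/W
Q = ΔT/R_total = 110/0.001349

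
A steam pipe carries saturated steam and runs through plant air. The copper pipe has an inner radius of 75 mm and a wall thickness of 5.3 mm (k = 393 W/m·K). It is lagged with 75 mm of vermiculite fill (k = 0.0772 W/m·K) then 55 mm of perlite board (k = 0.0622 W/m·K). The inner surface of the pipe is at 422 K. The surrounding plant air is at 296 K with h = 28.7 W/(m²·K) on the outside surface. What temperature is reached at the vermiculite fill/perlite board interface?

T ≈ 343 K

Per-layer cylindrical resistances, series-summed:
R_copper pipe wall = ln(80.3/75)/(2π×393×1) = 2.765×10^-5 K/W
R_vermiculite fill = ln(155.3/80.3)/(2π×0.0772×1) = 1.36 K/W
R_perlite board = ln(210.3/155.3)/(2π×0.0622×1) = 0.7758 K/W
R_outer film = 1/(h_o·2πr_oL) = 1/(28.7×2π×0.2103×1) = 0.02637 K/W
R_total = 2.162 K/W
Q = ΔT/R_total = 126/2.162
Q = 58.3 W/m
T_interface = T_inner − Q·ΣR(inner→interface) = 422 − 58.3×1.36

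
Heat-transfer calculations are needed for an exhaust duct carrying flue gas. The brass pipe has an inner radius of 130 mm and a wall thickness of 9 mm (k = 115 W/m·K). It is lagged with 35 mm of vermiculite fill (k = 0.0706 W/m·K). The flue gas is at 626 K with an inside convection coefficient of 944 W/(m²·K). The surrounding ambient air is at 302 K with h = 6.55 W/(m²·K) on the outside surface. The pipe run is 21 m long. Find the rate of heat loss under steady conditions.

Treating each annulus and film as a series resistance:
R_inner film = 1/(h_i·2πr₁L) = 1/(944×2π×0.13×21) = 6.176×10^-5 K/W
R_brass pipe wall = ln(139/130)/(2π×115×21) = 4.411×10^-6 K/W
R_vermiculite fill = ln(174/139)/(2π×0.0706×21) = 0.02411 K/W
R_outer film = 1/(h_o·2πr_oL) = 1/(6.55×2π×0.174×21) = 0.00665 K/W
R_total = 0.03082 K/W
Q = ΔT/R_total = 324/0.03082

Q ≈ 10500 W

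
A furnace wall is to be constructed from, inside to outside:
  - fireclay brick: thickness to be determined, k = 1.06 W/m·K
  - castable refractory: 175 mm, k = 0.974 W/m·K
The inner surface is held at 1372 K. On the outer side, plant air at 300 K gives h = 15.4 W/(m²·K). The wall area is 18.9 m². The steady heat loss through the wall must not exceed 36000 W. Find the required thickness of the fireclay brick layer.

Using the resistance-network approach (series):
R_castable refractory = L/(kA) = 0.175/(0.974×18.9) = 0.009506 K/W
R_outer film = 1/(h_o·A) = 1/(15.4×18.9) = 0.003436 K/W
Sum of the known resistances R_other = 0.01294 K/W
Required total resistance R_tot = ΔT/Q_allow = 1072/36000 = 0.02978 K/W
R_fireclay brick = R_tot − R_other = 0.01684 K/W
L = R·k·A = 0.01684×1.06×18.9

L ≈ 337 mm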